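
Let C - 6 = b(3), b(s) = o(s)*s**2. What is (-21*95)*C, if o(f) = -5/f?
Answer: 17955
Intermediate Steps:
b(s) = -5*s (b(s) = (-5/s)*s**2 = -5*s)
C = -9 (C = 6 - 5*3 = 6 - 15 = -9)
(-21*95)*C = -21*95*(-9) = -1995*(-9) = 17955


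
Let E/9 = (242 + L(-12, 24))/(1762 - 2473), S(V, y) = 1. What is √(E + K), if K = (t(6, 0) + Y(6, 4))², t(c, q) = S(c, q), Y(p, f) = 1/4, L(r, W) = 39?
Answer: I*√199159/316 ≈ 1.4123*I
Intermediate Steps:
Y(p, f) = ¼
t(c, q) = 1
E = -281/79 (E = 9*((242 + 39)/(1762 - 2473)) = 9*(281/(-711)) = 9*(281*(-1/711)) = 9*(-281/711) = -281/79 ≈ -3.5570)
K = 25/16 (K = (1 + ¼)² = (5/4)² = 25/16 ≈ 1.5625)
√(E + K) = √(-281/79 + 25/16) = √(-2521/1264) = I*√199159/316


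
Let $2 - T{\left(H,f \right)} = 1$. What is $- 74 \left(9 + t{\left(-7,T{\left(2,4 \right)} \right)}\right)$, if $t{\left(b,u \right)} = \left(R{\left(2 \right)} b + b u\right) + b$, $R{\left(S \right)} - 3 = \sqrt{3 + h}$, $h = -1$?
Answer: $1924 + 518 \sqrt{2} \approx 2656.6$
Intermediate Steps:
$R{\left(S \right)} = 3 + \sqrt{2}$ ($R{\left(S \right)} = 3 + \sqrt{3 - 1} = 3 + \sqrt{2}$)
$T{\left(H,f \right)} = 1$ ($T{\left(H,f \right)} = 2 - 1 = 1$)
$t{\left(b,u \right)} = b + b u + b \left(3 + \sqrt{2}\right)$ ($t{\left(b,u \right)} = \left(\left(3 + \sqrt{2}\right) b + b u\right) + b = \left(b \left(3 + \sqrt{2}\right) + b u\right) + b = \left(b u + b \left(3 + \sqrt{2}\right)\right) + b = b + b u + b \left(3 + \sqrt{2}\right)$)
$- 74 \left(9 + t{\left(-7,T{\left(2,4 \right)} \right)}\right) = - 74 \left(9 - 7 \left(4 + 1 + \sqrt{2}\right)\right) = - 74 \left(9 - 7 \left(5 + \sqrt{2}\right)\right) = - 74 \left(9 - \left(35 + 7 \sqrt{2}\right)\right) = - 74 \left(-26 - 7 \sqrt{2}\right) = 1924 + 518 \sqrt{2}$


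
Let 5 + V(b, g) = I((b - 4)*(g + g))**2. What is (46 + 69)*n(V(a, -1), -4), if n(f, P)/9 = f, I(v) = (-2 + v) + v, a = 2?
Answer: 32085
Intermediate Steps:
I(v) = -2 + 2*v
V(b, g) = -5 + (-2 + 4*g*(-4 + b))**2 (V(b, g) = -5 + (-2 + 2*((b - 4)*(g + g)))**2 = -5 + (-2 + 2*((-4 + b)*(2*g)))**2 = -5 + (-2 + 2*(2*g*(-4 + b)))**2 = -5 + (-2 + 4*g*(-4 + b))**2)
n(f, P) = 9*f
(46 + 69)*n(V(a, -1), -4) = (46 + 69)*(9*(-5 + 4*(-1 + 2*(-1)*(-4 + 2))**2)) = 115*(9*(-5 + 4*(-1 + 2*(-1)*(-2))**2)) = 115*(9*(-5 + 4*(-1 + 4)**2)) = 115*(9*(-5 + 4*3**2)) = 115*(9*(-5 + 4*9)) = 115*(9*(-5 + 36)) = 115*(9*31) = 115*279 = 32085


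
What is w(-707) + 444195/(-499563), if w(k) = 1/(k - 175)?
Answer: -43586617/48957174 ≈ -0.89030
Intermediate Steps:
w(k) = 1/(-175 + k)
w(-707) + 444195/(-499563) = 1/(-175 - 707) + 444195/(-499563) = 1/(-882) + 444195*(-1/499563) = -1/882 - 49355/55507 = -43586617/48957174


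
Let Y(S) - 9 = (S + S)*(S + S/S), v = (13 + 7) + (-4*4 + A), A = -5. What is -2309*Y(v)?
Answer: -20781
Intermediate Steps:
v = -1 (v = (13 + 7) + (-4*4 - 5) = 20 + (-16 - 5) = 20 - 21 = -1)
Y(S) = 9 + 2*S*(1 + S) (Y(S) = 9 + (S + S)*(S + S/S) = 9 + (2*S)*(S + 1) = 9 + (2*S)*(1 + S) = 9 + 2*S*(1 + S))
-2309*Y(v) = -2309*(9 + 2*(-1) + 2*(-1)**2) = -2309*(9 - 2 + 2*1) = -2309*(9 - 2 + 2) = -2309*9 = -20781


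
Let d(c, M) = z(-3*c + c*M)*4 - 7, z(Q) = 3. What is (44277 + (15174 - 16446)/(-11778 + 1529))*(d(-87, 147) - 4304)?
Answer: -1950870057255/10249 ≈ -1.9035e+8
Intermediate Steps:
d(c, M) = 5 (d(c, M) = 3*4 - 7 = 12 - 7 = 5)
(44277 + (15174 - 16446)/(-11778 + 1529))*(d(-87, 147) - 4304) = (44277 + (15174 - 16446)/(-11778 + 1529))*(5 - 4304) = (44277 - 1272/(-10249))*(-4299) = (44277 - 1272*(-1/10249))*(-4299) = (44277 + 1272/10249)*(-4299) = (453796245/10249)*(-4299) = -1950870057255/10249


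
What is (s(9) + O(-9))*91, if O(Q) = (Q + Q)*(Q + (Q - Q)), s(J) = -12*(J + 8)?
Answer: -3822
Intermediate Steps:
s(J) = -96 - 12*J (s(J) = -12*(8 + J) = -96 - 12*J)
O(Q) = 2*Q² (O(Q) = (2*Q)*(Q + 0) = (2*Q)*Q = 2*Q²)
(s(9) + O(-9))*91 = ((-96 - 12*9) + 2*(-9)²)*91 = ((-96 - 108) + 2*81)*91 = (-204 + 162)*91 = -42*91 = -3822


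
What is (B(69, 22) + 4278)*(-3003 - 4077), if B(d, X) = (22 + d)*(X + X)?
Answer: -58636560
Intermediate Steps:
B(d, X) = 2*X*(22 + d) (B(d, X) = (22 + d)*(2*X) = 2*X*(22 + d))
(B(69, 22) + 4278)*(-3003 - 4077) = (2*22*(22 + 69) + 4278)*(-3003 - 4077) = (2*22*91 + 4278)*(-7080) = (4004 + 4278)*(-7080) = 8282*(-7080) = -58636560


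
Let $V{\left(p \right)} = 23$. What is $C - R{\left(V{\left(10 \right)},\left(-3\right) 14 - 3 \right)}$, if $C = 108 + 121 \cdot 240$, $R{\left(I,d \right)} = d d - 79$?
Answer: $27202$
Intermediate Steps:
$R{\left(I,d \right)} = -79 + d^{2}$ ($R{\left(I,d \right)} = d^{2} - 79 = -79 + d^{2}$)
$C = 29148$ ($C = 108 + 29040 = 29148$)
$C - R{\left(V{\left(10 \right)},\left(-3\right) 14 - 3 \right)} = 29148 - \left(-79 + \left(\left(-3\right) 14 - 3\right)^{2}\right) = 29148 - \left(-79 + \left(-42 - 3\right)^{2}\right) = 29148 - \left(-79 + \left(-45\right)^{2}\right) = 29148 - \left(-79 + 2025\right) = 29148 - 1946 = 27202$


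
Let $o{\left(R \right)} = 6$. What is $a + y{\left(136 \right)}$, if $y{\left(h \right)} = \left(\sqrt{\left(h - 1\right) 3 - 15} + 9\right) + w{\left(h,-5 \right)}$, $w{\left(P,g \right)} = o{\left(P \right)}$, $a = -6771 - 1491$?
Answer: $-8247 + \sqrt{390} \approx -8227.3$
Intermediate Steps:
$a = -8262$
$w{\left(P,g \right)} = 6$
$y{\left(h \right)} = 15 + \sqrt{-18 + 3 h}$ ($y{\left(h \right)} = \left(\sqrt{\left(h - 1\right) 3 - 15} + 9\right) + 6 = \left(\sqrt{\left(-1 + h\right) 3 - 15} + 9\right) + 6 = \left(\sqrt{\left(-3 + 3 h\right) - 15} + 9\right) + 6 = \left(\sqrt{-18 + 3 h} + 9\right) + 6 = \left(9 + \sqrt{-18 + 3 h}\right) + 6 = 15 + \sqrt{-18 + 3 h}$)
$a + y{\left(136 \right)} = -8262 + \left(15 + \sqrt{-18 + 3 \cdot 136}\right) = -8262 + \left(15 + \sqrt{-18 + 408}\right) = -8262 + \left(15 + \sqrt{390}\right) = -8247 + \sqrt{390}$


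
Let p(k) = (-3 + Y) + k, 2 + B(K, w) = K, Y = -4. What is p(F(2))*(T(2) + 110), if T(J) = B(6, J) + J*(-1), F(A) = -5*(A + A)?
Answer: -3024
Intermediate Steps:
B(K, w) = -2 + K
F(A) = -10*A
T(J) = 4 - J (T(J) = (-2 + 6) + J*(-1) = 4 - J)
p(k) = -7 + k (p(k) = (-3 - 4) + k = -7 + k)
p(F(2))*(T(2) + 110) = (-7 - 10*2)*((4 - 1*2) + 110) = (-7 - 20)*((4 - 2) + 110) = -27*(2 + 110) = -27*112 = -3024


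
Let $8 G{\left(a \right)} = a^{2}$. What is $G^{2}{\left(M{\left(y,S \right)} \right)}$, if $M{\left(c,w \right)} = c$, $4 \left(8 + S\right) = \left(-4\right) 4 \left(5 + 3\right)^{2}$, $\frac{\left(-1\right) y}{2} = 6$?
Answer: $324$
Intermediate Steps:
$y = -12$ ($y = \left(-2\right) 6 = -12$)
$S = -264$ ($S = -8 + \frac{\left(-4\right) 4 \left(5 + 3\right)^{2}}{4} = -8 + \frac{\left(-16\right) 8^{2}}{4} = -8 + \frac{\left(-16\right) 64}{4} = -8 + \frac{1}{4} \left(-1024\right) = -8 - 256 = -264$)
$G{\left(a \right)} = \frac{a^{2}}{8}$
$G^{2}{\left(M{\left(y,S \right)} \right)} = \left(\frac{\left(-12\right)^{2}}{8}\right)^{2} = \left(\frac{1}{8} \cdot 144\right)^{2} = 18^{2} = 324$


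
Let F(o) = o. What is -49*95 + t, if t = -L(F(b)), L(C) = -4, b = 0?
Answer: -4651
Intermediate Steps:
t = 4 (t = -1*(-4) = 4)
-49*95 + t = -49*95 + 4 = -4655 + 4 = -4651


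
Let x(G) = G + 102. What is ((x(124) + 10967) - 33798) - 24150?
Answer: -46755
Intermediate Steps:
x(G) = 102 + G
((x(124) + 10967) - 33798) - 24150 = (((102 + 124) + 10967) - 33798) - 24150 = ((226 + 10967) - 33798) - 24150 = (11193 - 33798) - 24150 = -22605 - 24150 = -46755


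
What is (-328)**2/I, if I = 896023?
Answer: 107584/896023 ≈ 0.12007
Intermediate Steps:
(-328)**2/I = (-328)**2/896023 = 107584*(1/896023) = 107584/896023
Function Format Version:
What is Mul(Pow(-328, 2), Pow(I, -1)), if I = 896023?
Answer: Rational(107584, 896023) ≈ 0.12007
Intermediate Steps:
Mul(Pow(-328, 2), Pow(I, -1)) = Mul(Pow(-328, 2), Pow(896023, -1)) = Mul(107584, Rational(1, 896023)) = Rational(107584, 896023)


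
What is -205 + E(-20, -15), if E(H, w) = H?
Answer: -225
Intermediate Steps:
-205 + E(-20, -15) = -205 - 20 = -225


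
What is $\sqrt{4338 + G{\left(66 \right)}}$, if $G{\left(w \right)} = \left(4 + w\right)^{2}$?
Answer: $\sqrt{9238} \approx 96.115$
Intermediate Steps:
$\sqrt{4338 + G{\left(66 \right)}} = \sqrt{4338 + \left(4 + 66\right)^{2}} = \sqrt{4338 + 70^{2}} = \sqrt{4338 + 4900} = \sqrt{9238}$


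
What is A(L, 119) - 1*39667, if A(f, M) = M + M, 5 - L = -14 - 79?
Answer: -39429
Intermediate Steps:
L = 98 (L = 5 - (-14 - 79) = 5 - 1*(-93) = 5 + 93 = 98)
A(f, M) = 2*M
A(L, 119) - 1*39667 = 2*119 - 1*39667 = 238 - 39667 = -39429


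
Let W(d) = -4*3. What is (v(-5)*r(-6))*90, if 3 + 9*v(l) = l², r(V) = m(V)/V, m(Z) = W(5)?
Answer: 440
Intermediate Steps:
W(d) = -12
m(Z) = -12
r(V) = -12/V
v(l) = -⅓ + l²/9
(v(-5)*r(-6))*90 = ((-⅓ + (⅑)*(-5)²)*(-12/(-6)))*90 = ((-⅓ + (⅑)*25)*(-12*(-⅙)))*90 = ((-⅓ + 25/9)*2)*90 = ((22/9)*2)*90 = (44/9)*90 = 440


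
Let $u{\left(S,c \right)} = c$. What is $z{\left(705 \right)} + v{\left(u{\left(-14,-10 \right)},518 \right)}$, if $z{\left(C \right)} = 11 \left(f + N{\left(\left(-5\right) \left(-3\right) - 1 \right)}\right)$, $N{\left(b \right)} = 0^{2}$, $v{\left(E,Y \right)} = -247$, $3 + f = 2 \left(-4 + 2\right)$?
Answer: $-324$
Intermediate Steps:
$f = -7$ ($f = -3 + 2 \left(-4 + 2\right) = -3 + 2 \left(-2\right) = -3 - 4 = -7$)
$N{\left(b \right)} = 0$
$z{\left(C \right)} = -77$ ($z{\left(C \right)} = 11 \left(-7 + 0\right) = 11 \left(-7\right) = -77$)
$z{\left(705 \right)} + v{\left(u{\left(-14,-10 \right)},518 \right)} = -77 - 247 = -324$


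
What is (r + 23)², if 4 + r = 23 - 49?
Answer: 49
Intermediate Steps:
r = -30 (r = -4 + (23 - 49) = -4 - 26 = -30)
(r + 23)² = (-30 + 23)² = (-7)² = 49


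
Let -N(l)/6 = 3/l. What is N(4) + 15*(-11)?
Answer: -339/2 ≈ -169.50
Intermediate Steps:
N(l) = -18/l
N(4) + 15*(-11) = -18/4 + 15*(-11) = -18*¼ - 165 = -9/2 - 165 = -339/2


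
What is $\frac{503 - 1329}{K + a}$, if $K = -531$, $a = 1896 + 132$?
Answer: $- \frac{826}{1497} \approx -0.55177$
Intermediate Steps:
$a = 2028$
$\frac{503 - 1329}{K + a} = \frac{503 - 1329}{-531 + 2028} = - \frac{826}{1497}$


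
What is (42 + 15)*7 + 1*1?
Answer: 400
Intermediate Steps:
(42 + 15)*7 + 1*1 = 57*7 + 1 = 399 + 1 = 400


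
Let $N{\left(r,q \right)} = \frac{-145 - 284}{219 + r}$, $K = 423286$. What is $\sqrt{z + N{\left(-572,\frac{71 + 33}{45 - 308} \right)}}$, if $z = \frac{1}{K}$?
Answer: $\frac{\sqrt{27133177195958026}}{149419958} \approx 1.1024$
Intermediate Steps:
$N{\left(r,q \right)} = - \frac{429}{219 + r}$
$z = \frac{1}{423286} \approx 2.3625 \cdot 10^{-6}$
$\sqrt{z + N{\left(-572,\frac{71 + 33}{45 - 308} \right)}} = \sqrt{\frac{1}{423286} - \frac{429}{219 - 572}} = \sqrt{\frac{1}{423286} - \frac{429}{-353}} = \sqrt{\frac{1}{423286} - - \frac{429}{353}} = \sqrt{\frac{1}{423286} + \frac{429}{353}} = \sqrt{\frac{181590047}{149419958}} = \frac{\sqrt{27133177195958026}}{149419958}$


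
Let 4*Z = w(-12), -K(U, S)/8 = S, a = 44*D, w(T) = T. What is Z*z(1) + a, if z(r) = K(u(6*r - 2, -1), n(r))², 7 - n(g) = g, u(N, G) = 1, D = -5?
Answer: -7132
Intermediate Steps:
n(g) = 7 - g
a = -220 (a = 44*(-5) = -220)
K(U, S) = -8*S
Z = -3 (Z = (¼)*(-12) = -3)
z(r) = (-56 + 8*r)² (z(r) = (-8*(7 - r))² = (-56 + 8*r)²)
Z*z(1) + a = -192*(-7 + 1)² - 220 = -192*(-6)² - 220 = -192*36 - 220 = -3*2304 - 220 = -6912 - 220 = -7132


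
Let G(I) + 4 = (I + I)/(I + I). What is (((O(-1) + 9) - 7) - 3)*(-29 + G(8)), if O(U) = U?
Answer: 64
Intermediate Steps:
G(I) = -3 (G(I) = -4 + (I + I)/(I + I) = -4 + (2*I)/((2*I)) = -4 + (2*I)*(1/(2*I)) = -4 + 1 = -3)
(((O(-1) + 9) - 7) - 3)*(-29 + G(8)) = (((-1 + 9) - 7) - 3)*(-29 - 3) = ((8 - 7) - 3)*(-32) = (1 - 3)*(-32) = -2*(-32) = 64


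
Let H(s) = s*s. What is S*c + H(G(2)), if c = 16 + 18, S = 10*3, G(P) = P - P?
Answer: 1020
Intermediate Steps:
G(P) = 0
S = 30
H(s) = s²
c = 34
S*c + H(G(2)) = 30*34 + 0² = 1020 + 0 = 1020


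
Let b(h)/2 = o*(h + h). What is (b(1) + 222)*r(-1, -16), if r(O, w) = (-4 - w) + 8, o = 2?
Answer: 4600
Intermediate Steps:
r(O, w) = 4 - w
b(h) = 8*h (b(h) = 2*(2*(h + h)) = 2*(2*(2*h)) = 2*(4*h) = 8*h)
(b(1) + 222)*r(-1, -16) = (8*1 + 222)*(4 - 1*(-16)) = (8 + 222)*(4 + 16) = 230*20 = 4600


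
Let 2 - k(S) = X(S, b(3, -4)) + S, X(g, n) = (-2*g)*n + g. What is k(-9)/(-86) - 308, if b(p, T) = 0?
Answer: -13254/43 ≈ -308.23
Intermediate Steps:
X(g, n) = g - 2*g*n (X(g, n) = -2*g*n + g = g - 2*g*n)
k(S) = 2 - 2*S (k(S) = 2 - (S*(1 - 2*0) + S) = 2 - (S*(1 + 0) + S) = 2 - (S*1 + S) = 2 - (S + S) = 2 - 2*S)
k(-9)/(-86) - 308 = (2 - 2*(-9))/(-86) - 308 = (2 + 18)*(-1/86) - 308 = 20*(-1/86) - 308 = -10/43 - 308 = -13254/43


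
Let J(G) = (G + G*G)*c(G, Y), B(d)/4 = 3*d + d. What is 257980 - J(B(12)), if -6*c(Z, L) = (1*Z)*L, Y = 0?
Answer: 257980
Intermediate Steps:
c(Z, L) = -L*Z/6 (c(Z, L) = -1*Z*L/6 = -Z*L/6 = -L*Z/6)
B(d) = 16*d (B(d) = 4*(3*d + d) = 4*(4*d) = 16*d)
J(G) = 0 (J(G) = (G + G*G)*(-⅙*0*G) = (G + G²)*0 = 0)
257980 - J(B(12)) = 257980 - 1*0 = 257980 + 0 = 257980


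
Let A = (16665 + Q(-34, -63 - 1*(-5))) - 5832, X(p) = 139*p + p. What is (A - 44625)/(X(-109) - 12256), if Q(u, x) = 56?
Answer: 8434/6879 ≈ 1.2260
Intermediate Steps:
X(p) = 140*p
A = 10889 (A = (16665 + 56) - 5832 = 16721 - 5832 = 10889)
(A - 44625)/(X(-109) - 12256) = (10889 - 44625)/(140*(-109) - 12256) = -33736/(-15260 - 12256) = -33736/(-27516) = -33736*(-1/27516) = 8434/6879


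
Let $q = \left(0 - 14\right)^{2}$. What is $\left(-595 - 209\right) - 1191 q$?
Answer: $-234240$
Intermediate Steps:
$q = 196$ ($q = \left(-14\right)^{2} = 196$)
$\left(-595 - 209\right) - 1191 q = \left(-595 - 209\right) - 233436 = -804 - 233436 = -234240$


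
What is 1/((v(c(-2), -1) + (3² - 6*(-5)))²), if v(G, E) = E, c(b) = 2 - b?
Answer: 1/1444 ≈ 0.00069252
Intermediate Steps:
1/((v(c(-2), -1) + (3² - 6*(-5)))²) = 1/((-1 + (3² - 6*(-5)))²) = 1/((-1 + (9 + 30))²) = 1/((-1 + 39)²) = 1/(38²) = 1/1444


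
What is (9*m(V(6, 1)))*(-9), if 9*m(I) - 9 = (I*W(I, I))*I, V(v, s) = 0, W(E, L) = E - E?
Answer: -81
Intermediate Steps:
W(E, L) = 0
m(I) = 1 (m(I) = 1 + ((I*0)*I)/9 = 1 + (0*I)/9 = 1 + (⅑)*0 = 1 + 0 = 1)
(9*m(V(6, 1)))*(-9) = (9*1)*(-9) = 9*(-9) = -81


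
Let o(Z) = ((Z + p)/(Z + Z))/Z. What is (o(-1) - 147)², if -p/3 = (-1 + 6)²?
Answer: 34225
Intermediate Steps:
p = -75 (p = -3*(-1 + 6)² = -3*5² = -3*25 = -75)
o(Z) = (-75 + Z)/(2*Z²) (o(Z) = ((Z - 75)/(Z + Z))/Z = ((-75 + Z)/((2*Z)))/Z = ((-75 + Z)*(1/(2*Z)))/Z = ((-75 + Z)/(2*Z))/Z = (-75 + Z)/(2*Z²))
(o(-1) - 147)² = ((½)*(-75 - 1)/(-1)² - 147)² = ((½)*1*(-76) - 147)² = (-38 - 147)² = (-185)² = 34225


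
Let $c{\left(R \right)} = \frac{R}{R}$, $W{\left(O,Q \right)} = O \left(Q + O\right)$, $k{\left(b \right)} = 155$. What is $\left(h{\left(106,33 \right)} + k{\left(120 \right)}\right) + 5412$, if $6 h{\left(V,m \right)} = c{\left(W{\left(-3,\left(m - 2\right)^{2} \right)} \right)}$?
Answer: $\frac{33403}{6} \approx 5567.2$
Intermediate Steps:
$W{\left(O,Q \right)} = O \left(O + Q\right)$
$c{\left(R \right)} = 1$
$h{\left(V,m \right)} = \frac{1}{6}$ ($h{\left(V,m \right)} = \frac{1}{6} \cdot 1 = \frac{1}{6}$)
$\left(h{\left(106,33 \right)} + k{\left(120 \right)}\right) + 5412 = \left(\frac{1}{6} + 155\right) + 5412 = \frac{931}{6} + 5412 = \frac{33403}{6}$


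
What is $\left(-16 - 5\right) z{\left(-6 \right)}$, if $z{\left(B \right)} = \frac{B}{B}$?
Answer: $-21$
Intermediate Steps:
$z{\left(B \right)} = 1$
$\left(-16 - 5\right) z{\left(-6 \right)} = \left(-16 - 5\right) 1 = \left(-21\right) 1 = -21$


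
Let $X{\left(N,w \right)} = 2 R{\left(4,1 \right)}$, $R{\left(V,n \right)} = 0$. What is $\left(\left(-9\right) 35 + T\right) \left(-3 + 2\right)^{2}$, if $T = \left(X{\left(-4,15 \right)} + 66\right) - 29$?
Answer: $-278$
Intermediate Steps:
$X{\left(N,w \right)} = 0$ ($X{\left(N,w \right)} = 2 \cdot 0 = 0$)
$T = 37$ ($T = \left(0 + 66\right) - 29 = 66 - 29 = 37$)
$\left(\left(-9\right) 35 + T\right) \left(-3 + 2\right)^{2} = \left(\left(-9\right) 35 + 37\right) \left(-3 + 2\right)^{2} = \left(-315 + 37\right) \left(-1\right)^{2} = \left(-278\right) 1 = -278$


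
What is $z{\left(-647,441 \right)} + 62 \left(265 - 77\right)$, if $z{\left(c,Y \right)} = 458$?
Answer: $12114$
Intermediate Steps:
$z{\left(-647,441 \right)} + 62 \left(265 - 77\right) = 458 + 62 \left(265 - 77\right) = 458 + 62 \cdot 188 = 458 + 11656 = 12114$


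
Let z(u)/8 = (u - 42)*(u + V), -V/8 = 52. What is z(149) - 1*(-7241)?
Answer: -221311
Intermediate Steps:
V = -416 (V = -8*52 = -416)
z(u) = 8*(-416 + u)*(-42 + u) (z(u) = 8*((u - 42)*(u - 416)) = 8*((-42 + u)*(-416 + u)) = 8*((-416 + u)*(-42 + u)) = 8*(-416 + u)*(-42 + u))
z(149) - 1*(-7241) = (139776 - 3664*149 + 8*149²) - 1*(-7241) = (139776 - 545936 + 8*22201) + 7241 = (139776 - 545936 + 177608) + 7241 = -228552 + 7241 = -221311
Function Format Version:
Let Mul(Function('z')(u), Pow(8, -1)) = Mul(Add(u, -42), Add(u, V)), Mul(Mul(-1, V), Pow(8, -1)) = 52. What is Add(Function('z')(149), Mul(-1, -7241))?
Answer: -221311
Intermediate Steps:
V = -416 (V = Mul(-8, 52) = -416)
Function('z')(u) = Mul(8, Add(-416, u), Add(-42, u)) (Function('z')(u) = Mul(8, Mul(Add(u, -42), Add(u, -416))) = Mul(8, Mul(Add(-42, u), Add(-416, u))) = Mul(8, Mul(Add(-416, u), Add(-42, u))) = Mul(8, Add(-416, u), Add(-42, u)))
Add(Function('z')(149), Mul(-1, -7241)) = Add(Add(139776, Mul(-3664, 149), Mul(8, Pow(149, 2))), Mul(-1, -7241)) = Add(Add(139776, -545936, Mul(8, 22201)), 7241) = Add(Add(139776, -545936, 177608), 7241) = Add(-228552, 7241) = -221311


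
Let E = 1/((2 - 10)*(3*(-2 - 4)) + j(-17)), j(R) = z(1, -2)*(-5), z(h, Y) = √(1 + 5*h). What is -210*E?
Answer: -5040/3431 - 175*√6/3431 ≈ -1.5939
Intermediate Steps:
j(R) = -5*√6 (j(R) = √(1 + 5*1)*(-5) = √(1 + 5)*(-5) = √6*(-5) = -5*√6)
E = 1/(144 - 5*√6) (E = 1/((2 - 10)*(3*(-2 - 4)) - 5*√6) = 1/(-24*(-6) - 5*√6) = 1/(-8*(-18) - 5*√6) = 1/(144 - 5*√6) ≈ 0.0075900)
-210*E = -210*(24/3431 + 5*√6/20586) = -5040/3431 - 175*√6/3431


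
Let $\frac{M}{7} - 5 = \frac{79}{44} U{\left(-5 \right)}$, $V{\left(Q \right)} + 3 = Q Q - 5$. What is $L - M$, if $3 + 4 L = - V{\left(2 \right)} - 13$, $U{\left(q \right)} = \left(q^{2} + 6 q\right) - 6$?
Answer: $\frac{401}{4} \approx 100.25$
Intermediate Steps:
$V{\left(Q \right)} = -8 + Q^{2}$ ($V{\left(Q \right)} = -3 + \left(Q Q - 5\right) = -3 + \left(Q^{2} - 5\right) = -3 + \left(-5 + Q^{2}\right) = -8 + Q^{2}$)
$U{\left(q \right)} = -6 + q^{2} + 6 q$
$L = -3$ ($L = - \frac{3}{4} + \frac{- (-8 + 2^{2}) - 13}{4} = - \frac{3}{4} + \frac{- (-8 + 4) - 13}{4} = - \frac{3}{4} + \frac{\left(-1\right) \left(-4\right) - 13}{4} = - \frac{3}{4} + \frac{4 - 13}{4} = - \frac{3}{4} + \frac{1}{4} \left(-9\right) = - \frac{3}{4} - \frac{9}{4} = -3$)
$M = - \frac{413}{4}$ ($M = 35 + 7 \cdot \frac{79}{44} \left(-6 + \left(-5\right)^{2} + 6 \left(-5\right)\right) = 35 + 7 \cdot 79 \cdot \frac{1}{44} \left(-6 + 25 - 30\right) = 35 + 7 \cdot \frac{79}{44} \left(-11\right) = 35 + 7 \left(- \frac{79}{4}\right) = 35 - \frac{553}{4} = - \frac{413}{4} \approx -103.25$)
$L - M = -3 - - \frac{413}{4} = -3 + \frac{413}{4} = \frac{401}{4}$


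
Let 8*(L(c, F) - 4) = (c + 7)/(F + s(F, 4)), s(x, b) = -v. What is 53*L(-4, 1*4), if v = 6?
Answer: 3233/16 ≈ 202.06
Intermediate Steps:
s(x, b) = -6 (s(x, b) = -1*6 = -6)
L(c, F) = 4 + (7 + c)/(8*(-6 + F)) (L(c, F) = 4 + ((c + 7)/(F - 6))/8 = 4 + ((7 + c)/(-6 + F))/8 = 4 + (7 + c)/(8*(-6 + F)))
53*L(-4, 1*4) = 53*((-185 - 4 + 32*(1*4))/(8*(-6 + 1*4))) = 53*((-185 - 4 + 32*4)/(8*(-6 + 4))) = 53*((1/8)*(-185 - 4 + 128)/(-2)) = 53*((1/8)*(-1/2)*(-61)) = 53*(61/16) = 3233/16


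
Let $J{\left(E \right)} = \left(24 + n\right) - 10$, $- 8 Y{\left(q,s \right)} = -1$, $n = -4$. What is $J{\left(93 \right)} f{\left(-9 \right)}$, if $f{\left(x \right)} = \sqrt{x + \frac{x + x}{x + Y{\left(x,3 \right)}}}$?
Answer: $\frac{30 i \sqrt{3905}}{71} \approx 26.404 i$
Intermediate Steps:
$Y{\left(q,s \right)} = \frac{1}{8}$ ($Y{\left(q,s \right)} = \left(- \frac{1}{8}\right) \left(-1\right) = \frac{1}{8}$)
$f{\left(x \right)} = \sqrt{x + \frac{2 x}{\frac{1}{8} + x}}$ ($f{\left(x \right)} = \sqrt{x + \frac{x + x}{x + \frac{1}{8}}} = \sqrt{x + \frac{2 x}{\frac{1}{8} + x}}$)
$J{\left(E \right)} = 10$ ($J{\left(E \right)} = \left(24 - 4\right) - 10 = 20 - 10 = 10$)
$J{\left(93 \right)} f{\left(-9 \right)} = 10 \sqrt{- \frac{9 \left(17 + 8 \left(-9\right)\right)}{1 + 8 \left(-9\right)}} = 10 \sqrt{- \frac{9 \left(17 - 72\right)}{1 - 72}} = 10 \sqrt{\left(-9\right) \frac{1}{-71} \left(-55\right)} = 10 \sqrt{\left(-9\right) \left(- \frac{1}{71}\right) \left(-55\right)} = 10 \sqrt{- \frac{495}{71}} = 10 \frac{3 i \sqrt{3905}}{71} = \frac{30 i \sqrt{3905}}{71}$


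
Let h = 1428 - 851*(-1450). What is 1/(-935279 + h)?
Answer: 1/300099 ≈ 3.3322e-6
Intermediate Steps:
h = 1235378 (h = 1428 + 1233950 = 1235378)
1/(-935279 + h) = 1/(-935279 + 1235378) = 1/300099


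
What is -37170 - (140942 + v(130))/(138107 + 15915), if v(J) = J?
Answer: -2862569406/77011 ≈ -37171.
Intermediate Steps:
-37170 - (140942 + v(130))/(138107 + 15915) = -37170 - (140942 + 130)/(138107 + 15915) = -37170 - 141072/154022 = -37170 - 1*70536/77011 = -37170 - 70536/77011 = -2862569406/77011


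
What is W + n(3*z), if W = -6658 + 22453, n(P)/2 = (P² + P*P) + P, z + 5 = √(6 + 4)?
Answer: 17025 - 354*√10 ≈ 15906.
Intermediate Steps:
z = -5 + √10 (z = -5 + √(6 + 4) = -5 + √10 ≈ -1.8377)
n(P) = 2*P + 4*P² (n(P) = 2*((P² + P*P) + P) = 2*((P² + P²) + P) = 2*(2*P² + P) = 2*(P + 2*P²) = 2*P + 4*P²)
W = 15795
W + n(3*z) = 15795 + 2*(3*(-5 + √10))*(1 + 2*(3*(-5 + √10))) = 15795 + 2*(-15 + 3*√10)*(1 + 2*(-15 + 3*√10)) = 15795 + 2*(-15 + 3*√10)*(1 + (-30 + 6*√10)) = 15795 + 2*(-15 + 3*√10)*(-29 + 6*√10) = 15795 + 2*(-29 + 6*√10)*(-15 + 3*√10)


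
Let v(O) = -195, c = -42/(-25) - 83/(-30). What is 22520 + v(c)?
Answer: 22325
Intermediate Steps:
c = 667/150 (c = -42*(-1/25) - 83*(-1/30) = 42/25 + 83/30 = 667/150 ≈ 4.4467)
22520 + v(c) = 22520 - 195 = 22325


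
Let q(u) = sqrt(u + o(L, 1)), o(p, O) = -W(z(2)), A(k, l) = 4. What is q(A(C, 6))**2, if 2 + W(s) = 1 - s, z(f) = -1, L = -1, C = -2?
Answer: 4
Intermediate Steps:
W(s) = -1 - s (W(s) = -2 + (1 - s) = -1 - s)
o(p, O) = 0 (o(p, O) = -(-1 - 1*(-1)) = -(-1 + 1) = -1*0 = 0)
q(u) = sqrt(u) (q(u) = sqrt(u + 0) = sqrt(u))
q(A(C, 6))**2 = (sqrt(4))**2 = 2**2 = 4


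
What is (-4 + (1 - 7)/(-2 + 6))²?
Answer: 121/4 ≈ 30.250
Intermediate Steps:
(-4 + (1 - 7)/(-2 + 6))² = (-4 - 6/4)² = (-4 - 6*¼)² = (-4 - 3/2)² = (-11/2)² = 121/4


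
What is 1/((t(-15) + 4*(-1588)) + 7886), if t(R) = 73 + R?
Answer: 1/1592 ≈ 0.00062814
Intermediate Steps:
1/((t(-15) + 4*(-1588)) + 7886) = 1/(((73 - 15) + 4*(-1588)) + 7886) = 1/((58 - 6352) + 7886) = 1/(-6294 + 7886) = 1/1592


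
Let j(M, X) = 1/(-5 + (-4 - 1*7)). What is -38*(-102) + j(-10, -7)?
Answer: 62015/16 ≈ 3875.9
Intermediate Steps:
j(M, X) = -1/16 (j(M, X) = 1/(-5 + (-4 - 7)) = 1/(-5 - 11) = 1/(-16) = -1/16)
-38*(-102) + j(-10, -7) = -38*(-102) - 1/16 = 3876 - 1/16 = 62015/16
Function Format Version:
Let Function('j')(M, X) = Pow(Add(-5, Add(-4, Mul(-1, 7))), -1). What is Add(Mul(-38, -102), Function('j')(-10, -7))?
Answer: Rational(62015, 16) ≈ 3875.9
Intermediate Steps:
Function('j')(M, X) = Rational(-1, 16) (Function('j')(M, X) = Pow(Add(-5, Add(-4, -7)), -1) = Pow(Add(-5, -11), -1) = Pow(-16, -1) = Rational(-1, 16))
Add(Mul(-38, -102), Function('j')(-10, -7)) = Add(Mul(-38, -102), Rational(-1, 16)) = Add(3876, Rational(-1, 16)) = Rational(62015, 16)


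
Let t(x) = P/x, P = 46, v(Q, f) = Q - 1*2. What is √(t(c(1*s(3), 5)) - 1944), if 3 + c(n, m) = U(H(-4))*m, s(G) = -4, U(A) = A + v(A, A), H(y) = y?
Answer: I*√5463134/53 ≈ 44.101*I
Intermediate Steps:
v(Q, f) = -2 + Q (v(Q, f) = Q - 2 = -2 + Q)
U(A) = -2 + 2*A (U(A) = A + (-2 + A) = -2 + 2*A)
c(n, m) = -3 - 10*m (c(n, m) = -3 + (-2 + 2*(-4))*m = -3 + (-2 - 8)*m = -3 - 10*m)
t(x) = 46/x
√(t(c(1*s(3), 5)) - 1944) = √(46/(-3 - 10*5) - 1944) = √(46/(-3 - 50) - 1944) = √(46/(-53) - 1944) = √(46*(-1/53) - 1944) = √(-46/53 - 1944) = √(-103078/53) = I*√5463134/53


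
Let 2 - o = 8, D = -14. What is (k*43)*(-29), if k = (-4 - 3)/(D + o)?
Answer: -8729/20 ≈ -436.45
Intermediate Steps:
o = -6 (o = 2 - 1*8 = 2 - 8 = -6)
k = 7/20 (k = (-4 - 3)/(-14 - 6) = -7/(-20) = -7*(-1/20) = 7/20 ≈ 0.35000)
(k*43)*(-29) = ((7/20)*43)*(-29) = (301/20)*(-29) = -8729/20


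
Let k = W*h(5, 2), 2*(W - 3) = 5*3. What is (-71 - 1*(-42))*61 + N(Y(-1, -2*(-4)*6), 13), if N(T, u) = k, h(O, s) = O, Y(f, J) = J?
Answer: -3433/2 ≈ -1716.5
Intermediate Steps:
W = 21/2 (W = 3 + (5*3)/2 = 3 + (½)*15 = 3 + 15/2 = 21/2 ≈ 10.500)
k = 105/2 (k = (21/2)*5 = 105/2 ≈ 52.500)
N(T, u) = 105/2
(-71 - 1*(-42))*61 + N(Y(-1, -2*(-4)*6), 13) = (-71 - 1*(-42))*61 + 105/2 = (-71 + 42)*61 + 105/2 = -29*61 + 105/2 = -1769 + 105/2 = -3433/2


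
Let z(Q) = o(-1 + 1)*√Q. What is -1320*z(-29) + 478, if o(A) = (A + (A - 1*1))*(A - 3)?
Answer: 478 - 3960*I*√29 ≈ 478.0 - 21325.0*I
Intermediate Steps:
o(A) = (-1 + 2*A)*(-3 + A) (o(A) = (A + (A - 1))*(-3 + A) = (A + (-1 + A))*(-3 + A) = (-1 + 2*A)*(-3 + A))
z(Q) = 3*√Q (z(Q) = (3 - 7*(-1 + 1) + 2*(-1 + 1)²)*√Q = (3 - 7*0 + 2*0²)*√Q = (3 + 0 + 2*0)*√Q = (3 + 0 + 0)*√Q = 3*√Q)
-1320*z(-29) + 478 = -3960*√(-29) + 478 = -3960*I*√29 + 478 = 478 - 3960*I*√29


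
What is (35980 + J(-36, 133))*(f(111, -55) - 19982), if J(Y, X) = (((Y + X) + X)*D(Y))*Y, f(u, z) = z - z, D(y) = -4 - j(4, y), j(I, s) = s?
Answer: 4575478360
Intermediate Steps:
D(y) = -4 - y
f(u, z) = 0
J(Y, X) = Y*(-4 - Y)*(Y + 2*X) (J(Y, X) = (((Y + X) + X)*(-4 - Y))*Y = (((X + Y) + X)*(-4 - Y))*Y = ((Y + 2*X)*(-4 - Y))*Y = ((-4 - Y)*(Y + 2*X))*Y = Y*(-4 - Y)*(Y + 2*X))
(35980 + J(-36, 133))*(f(111, -55) - 19982) = (35980 - 1*(-36)*(4 - 36)*(-36 + 2*133))*(0 - 19982) = (35980 - 1*(-36)*(-32)*(-36 + 266))*(-19982) = (35980 - 1*(-36)*(-32)*230)*(-19982) = (35980 - 264960)*(-19982) = -228980*(-19982) = 4575478360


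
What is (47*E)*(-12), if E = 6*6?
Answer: -20304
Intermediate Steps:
E = 36
(47*E)*(-12) = (47*36)*(-12) = 1692*(-12) = -20304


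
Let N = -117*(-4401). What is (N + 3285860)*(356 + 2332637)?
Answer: 8867186135561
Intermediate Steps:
N = 514917
(N + 3285860)*(356 + 2332637) = (514917 + 3285860)*(356 + 2332637) = 3800777*2332993 = 8867186135561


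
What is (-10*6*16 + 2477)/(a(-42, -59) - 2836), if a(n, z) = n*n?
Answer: -1517/1072 ≈ -1.4151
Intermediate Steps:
a(n, z) = n**2
(-10*6*16 + 2477)/(a(-42, -59) - 2836) = (-10*6*16 + 2477)/((-42)**2 - 2836) = (-60*16 + 2477)/(1764 - 2836) = (-960 + 2477)/(-1072) = 1517*(-1/1072) = -1517/1072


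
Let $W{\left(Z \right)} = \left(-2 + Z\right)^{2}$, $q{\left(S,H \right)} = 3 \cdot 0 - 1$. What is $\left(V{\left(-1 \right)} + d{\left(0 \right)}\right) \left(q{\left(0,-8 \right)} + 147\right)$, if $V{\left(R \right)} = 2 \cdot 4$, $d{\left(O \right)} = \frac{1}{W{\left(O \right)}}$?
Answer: $\frac{2409}{2} \approx 1204.5$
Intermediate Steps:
$q{\left(S,H \right)} = -1$ ($q{\left(S,H \right)} = 0 - 1 = -1$)
$d{\left(O \right)} = \frac{1}{\left(-2 + O\right)^{2}}$
$V{\left(R \right)} = 8$
$\left(V{\left(-1 \right)} + d{\left(0 \right)}\right) \left(q{\left(0,-8 \right)} + 147\right) = \left(8 + \frac{1}{\left(-2 + 0\right)^{2}}\right) \left(-1 + 147\right) = \left(8 + \frac{1}{4}\right) 146 = \frac{33}{4} \cdot 146 = \frac{2409}{2}$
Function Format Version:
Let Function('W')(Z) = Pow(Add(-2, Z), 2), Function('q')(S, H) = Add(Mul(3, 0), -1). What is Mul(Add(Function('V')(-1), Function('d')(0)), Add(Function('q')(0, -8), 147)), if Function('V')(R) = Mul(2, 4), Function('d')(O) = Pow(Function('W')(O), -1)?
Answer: Rational(2409, 2) ≈ 1204.5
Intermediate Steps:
Function('q')(S, H) = -1 (Function('q')(S, H) = Add(0, -1) = -1)
Function('d')(O) = Pow(Add(-2, O), -2) (Function('d')(O) = Pow(Pow(Add(-2, O), 2), -1) = Pow(Add(-2, O), -2))
Function('V')(R) = 8
Mul(Add(Function('V')(-1), Function('d')(0)), Add(Function('q')(0, -8), 147)) = Mul(Add(8, Pow(Add(-2, 0), -2)), Add(-1, 147)) = Mul(Add(8, Pow(-2, -2)), 146) = Mul(Add(8, Rational(1, 4)), 146) = Mul(Rational(33, 4), 146) = Rational(2409, 2)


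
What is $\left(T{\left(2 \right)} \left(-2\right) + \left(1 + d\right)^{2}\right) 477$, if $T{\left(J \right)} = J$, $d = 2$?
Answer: $2385$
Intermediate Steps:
$\left(T{\left(2 \right)} \left(-2\right) + \left(1 + d\right)^{2}\right) 477 = \left(2 \left(-2\right) + \left(1 + 2\right)^{2}\right) 477 = \left(-4 + 3^{2}\right) 477 = \left(-4 + 9\right) 477 = 5 \cdot 477 = 2385$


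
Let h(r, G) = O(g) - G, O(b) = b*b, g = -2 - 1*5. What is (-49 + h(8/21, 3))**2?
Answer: 9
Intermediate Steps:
g = -7 (g = -2 - 5 = -7)
O(b) = b**2
h(r, G) = 49 - G (h(r, G) = (-7)**2 - G = 49 - G)
(-49 + h(8/21, 3))**2 = (-49 + (49 - 1*3))**2 = (-49 + (49 - 3))**2 = (-49 + 46)**2 = (-3)**2 = 9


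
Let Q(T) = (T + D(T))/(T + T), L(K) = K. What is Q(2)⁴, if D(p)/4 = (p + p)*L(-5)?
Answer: 2313441/16 ≈ 1.4459e+5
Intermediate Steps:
D(p) = -40*p (D(p) = 4*((p + p)*(-5)) = 4*((2*p)*(-5)) = 4*(-10*p) = -40*p)
Q(T) = -39/2 (Q(T) = (T - 40*T)/(T + T) = (-39*T)/((2*T)) = (-39*T)*(1/(2*T)) = -39/2)
Q(2)⁴ = (-39/2)⁴ = 2313441/16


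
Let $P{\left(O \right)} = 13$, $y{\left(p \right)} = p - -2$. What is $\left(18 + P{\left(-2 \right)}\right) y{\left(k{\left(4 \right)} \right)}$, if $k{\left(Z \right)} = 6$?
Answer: $248$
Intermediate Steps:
$y{\left(p \right)} = 2 + p$ ($y{\left(p \right)} = p + 2 = 2 + p$)
$\left(18 + P{\left(-2 \right)}\right) y{\left(k{\left(4 \right)} \right)} = \left(18 + 13\right) \left(2 + 6\right) = 31 \cdot 8 = 248$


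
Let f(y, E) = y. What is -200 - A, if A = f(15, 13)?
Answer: -215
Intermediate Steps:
A = 15
-200 - A = -200 - 1*15 = -200 - 15 = -215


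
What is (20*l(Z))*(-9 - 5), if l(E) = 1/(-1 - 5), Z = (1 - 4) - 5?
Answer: 140/3 ≈ 46.667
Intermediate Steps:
Z = -8 (Z = -3 - 5 = -8)
l(E) = -1/6 (l(E) = 1/(-6) = -1/6)
(20*l(Z))*(-9 - 5) = (20*(-1/6))*(-9 - 5) = -10/3*(-14) = 140/3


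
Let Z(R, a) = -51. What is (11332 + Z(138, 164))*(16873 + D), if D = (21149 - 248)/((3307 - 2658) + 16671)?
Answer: 3296999285341/17320 ≈ 1.9036e+8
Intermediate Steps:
D = 20901/17320 (D = 20901/(649 + 16671) = 20901/17320 ≈ 1.2068)
(11332 + Z(138, 164))*(16873 + D) = (11332 - 51)*(16873 + 20901/17320) = 11281*(292261261/17320) = 3296999285341/17320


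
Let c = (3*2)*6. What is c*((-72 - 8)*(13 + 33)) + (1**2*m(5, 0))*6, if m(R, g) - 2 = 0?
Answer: -132468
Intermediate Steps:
m(R, g) = 2 (m(R, g) = 2 + 0 = 2)
c = 36 (c = 6*6 = 36)
c*((-72 - 8)*(13 + 33)) + (1**2*m(5, 0))*6 = 36*((-72 - 8)*(13 + 33)) + (1**2*2)*6 = 36*(-80*46) + (1*2)*6 = 36*(-3680) + 2*6 = -132480 + 12 = -132468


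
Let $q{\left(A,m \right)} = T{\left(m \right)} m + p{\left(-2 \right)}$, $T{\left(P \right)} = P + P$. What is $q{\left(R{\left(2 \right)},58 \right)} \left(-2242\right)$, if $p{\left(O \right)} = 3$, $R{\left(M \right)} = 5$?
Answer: $-15090902$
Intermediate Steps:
$T{\left(P \right)} = 2 P$
$q{\left(A,m \right)} = 3 + 2 m^{2}$ ($q{\left(A,m \right)} = 2 m m + 3 = 2 m^{2} + 3 = 3 + 2 m^{2}$)
$q{\left(R{\left(2 \right)},58 \right)} \left(-2242\right) = \left(3 + 2 \cdot 58^{2}\right) \left(-2242\right) = \left(3 + 2 \cdot 3364\right) \left(-2242\right) = \left(3 + 6728\right) \left(-2242\right) = 6731 \left(-2242\right) = -15090902$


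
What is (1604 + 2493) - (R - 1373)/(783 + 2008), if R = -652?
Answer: 11436752/2791 ≈ 4097.7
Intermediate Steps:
(1604 + 2493) - (R - 1373)/(783 + 2008) = (1604 + 2493) - (-652 - 1373)/(783 + 2008) = 4097 - (-2025)/2791 = 4097 - 1*(-2025/2791) = 4097 + 2025/2791 = 11436752/2791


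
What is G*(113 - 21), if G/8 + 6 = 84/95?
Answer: -357696/95 ≈ -3765.2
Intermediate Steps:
G = -3888/95 (G = -48 + 8*(84/95) = -48 + 672/95 = -3888/95 ≈ -40.926)
G*(113 - 21) = -3888*(113 - 21)/95 = -3888/95*92 = -357696/95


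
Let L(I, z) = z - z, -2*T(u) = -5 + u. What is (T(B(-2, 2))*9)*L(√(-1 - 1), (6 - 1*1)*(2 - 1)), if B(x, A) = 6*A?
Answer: 0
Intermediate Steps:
T(u) = 5/2 - u/2 (T(u) = -(-5 + u)/2 = 5/2 - u/2)
L(I, z) = 0
(T(B(-2, 2))*9)*L(√(-1 - 1), (6 - 1*1)*(2 - 1)) = ((5/2 - 3*2)*9)*0 = ((5/2 - ½*12)*9)*0 = ((5/2 - 6)*9)*0 = -7/2*9*0 = -63/2*0 = 0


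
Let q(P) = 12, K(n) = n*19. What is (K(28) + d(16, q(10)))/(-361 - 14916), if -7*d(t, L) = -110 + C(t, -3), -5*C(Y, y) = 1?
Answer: -19171/534695 ≈ -0.035854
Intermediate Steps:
C(Y, y) = -1/5 (C(Y, y) = -1/5*1 = -1/5)
K(n) = 19*n
d(t, L) = 551/35 (d(t, L) = -(-110 - 1/5)/7 = -1/7*(-551/5) = 551/35)
(K(28) + d(16, q(10)))/(-361 - 14916) = (19*28 + 551/35)/(-361 - 14916) = (532 + 551/35)/(-15277) = (19171/35)*(-1/15277) = -19171/534695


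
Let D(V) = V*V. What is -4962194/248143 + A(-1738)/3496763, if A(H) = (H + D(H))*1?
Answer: -16602495986464/867697261109 ≈ -19.134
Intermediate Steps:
D(V) = V²
A(H) = H + H² (A(H) = (H + H²)*1 = H + H²)
-4962194/248143 + A(-1738)/3496763 = -4962194/248143 - 1738*(1 - 1738)/3496763 = -4962194*1/248143 - 1738*(-1737)*(1/3496763) = -4962194/248143 + 3018906*(1/3496763) = -4962194/248143 + 3018906/3496763 = -16602495986464/867697261109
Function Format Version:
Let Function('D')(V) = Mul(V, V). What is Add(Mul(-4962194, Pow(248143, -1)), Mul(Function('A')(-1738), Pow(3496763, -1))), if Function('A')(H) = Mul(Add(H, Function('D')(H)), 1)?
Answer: Rational(-16602495986464, 867697261109) ≈ -19.134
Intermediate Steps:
Function('D')(V) = Pow(V, 2)
Function('A')(H) = Add(H, Pow(H, 2)) (Function('A')(H) = Mul(Add(H, Pow(H, 2)), 1) = Add(H, Pow(H, 2)))
Add(Mul(-4962194, Pow(248143, -1)), Mul(Function('A')(-1738), Pow(3496763, -1))) = Add(Mul(-4962194, Pow(248143, -1)), Mul(Mul(-1738, Add(1, -1738)), Pow(3496763, -1))) = Add(Mul(-4962194, Rational(1, 248143)), Mul(Mul(-1738, -1737), Rational(1, 3496763))) = Add(Rational(-4962194, 248143), Mul(3018906, Rational(1, 3496763))) = Add(Rational(-4962194, 248143), Rational(3018906, 3496763)) = Rational(-16602495986464, 867697261109)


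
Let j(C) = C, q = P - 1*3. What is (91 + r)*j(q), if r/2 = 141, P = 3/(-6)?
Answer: -2611/2 ≈ -1305.5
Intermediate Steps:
P = -1/2 (P = 3*(-1/6) = -1/2 ≈ -0.50000)
r = 282 (r = 2*141 = 282)
q = -7/2 (q = -1/2 - 1*3 = -1/2 - 3 = -7/2 ≈ -3.5000)
(91 + r)*j(q) = (91 + 282)*(-7/2) = 373*(-7/2) = -2611/2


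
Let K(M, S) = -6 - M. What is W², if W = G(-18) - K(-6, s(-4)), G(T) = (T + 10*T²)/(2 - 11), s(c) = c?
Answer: 128164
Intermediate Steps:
G(T) = -10*T²/9 - T/9 (G(T) = (T + 10*T²)/(-9) = (T + 10*T²)*(-⅑) = -10*T²/9 - T/9)
W = -358 (W = -⅑*(-18)*(1 + 10*(-18)) - (-6 - 1*(-6)) = -⅑*(-18)*(1 - 180) - (-6 + 6) = -⅑*(-18)*(-179) - 1*0 = -358 + 0 = -358)
W² = (-358)² = 128164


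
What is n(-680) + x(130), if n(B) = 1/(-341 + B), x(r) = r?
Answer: 132729/1021 ≈ 130.00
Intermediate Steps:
n(-680) + x(130) = 1/(-341 - 680) + 130 = 1/(-1021) + 130 = -1/1021 + 130 = 132729/1021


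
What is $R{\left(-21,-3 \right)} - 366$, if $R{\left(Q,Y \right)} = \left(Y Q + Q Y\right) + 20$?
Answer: $-220$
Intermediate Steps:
$R{\left(Q,Y \right)} = 20 + 2 Q Y$ ($R{\left(Q,Y \right)} = \left(Q Y + Q Y\right) + 20 = 2 Q Y + 20 = 20 + 2 Q Y$)
$R{\left(-21,-3 \right)} - 366 = \left(20 + 2 \left(-21\right) \left(-3\right)\right) - 366 = \left(20 + 126\right) - 366 = 146 - 366 = -220$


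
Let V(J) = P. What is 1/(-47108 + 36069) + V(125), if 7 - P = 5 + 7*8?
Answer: -596107/11039 ≈ -54.000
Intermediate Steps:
P = -54 (P = 7 - (5 + 7*8) = 7 - (5 + 56) = 7 - 1*61 = 7 - 61 = -54)
V(J) = -54
1/(-47108 + 36069) + V(125) = 1/(-47108 + 36069) - 54 = 1/(-11039) - 54 = -1/11039 - 54 = -596107/11039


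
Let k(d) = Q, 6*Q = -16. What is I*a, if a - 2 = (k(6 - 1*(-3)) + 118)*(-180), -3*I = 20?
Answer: 415160/3 ≈ 1.3839e+5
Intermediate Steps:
Q = -8/3 (Q = (⅙)*(-16) = -8/3 ≈ -2.6667)
I = -20/3 (I = -⅓*20 = -20/3 ≈ -6.6667)
k(d) = -8/3
a = -20758 (a = 2 + (-8/3 + 118)*(-180) = 2 + (346/3)*(-180) = 2 - 20760 = -20758)
I*a = -20/3*(-20758) = 415160/3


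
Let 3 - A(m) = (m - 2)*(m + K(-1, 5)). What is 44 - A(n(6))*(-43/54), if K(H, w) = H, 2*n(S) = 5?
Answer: 1099/24 ≈ 45.792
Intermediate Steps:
n(S) = 5/2 (n(S) = (½)*5 = 5/2)
A(m) = 3 - (-1 + m)*(-2 + m) (A(m) = 3 - (m - 2)*(m - 1) = 3 - (-2 + m)*(-1 + m) = 3 - (-1 + m)*(-2 + m))
44 - A(n(6))*(-43/54) = 44 - (1 - (5/2)² + 3*(5/2))*(-43/54) = 44 - (1 - 1*25/4 + 15/2)*(-43*1/54) = 44 - (1 - 25/4 + 15/2)*(-43)/54 = 44 - 9*(-43)/(4*54) = 44 - 1*(-43/24) = 44 + 43/24 = 1099/24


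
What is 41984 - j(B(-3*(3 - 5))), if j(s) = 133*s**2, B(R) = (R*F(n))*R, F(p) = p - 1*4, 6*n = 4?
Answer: -1873216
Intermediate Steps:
n = 2/3 (n = (1/6)*4 = 2/3 ≈ 0.66667)
F(p) = -4 + p (F(p) = p - 4 = -4 + p)
B(R) = -10*R**2/3 (B(R) = (R*(-4 + 2/3))*R = (R*(-10/3))*R = (-10*R/3)*R = -10*R**2/3)
41984 - j(B(-3*(3 - 5))) = 41984 - 133*(-10*9*(3 - 5)**2/3)**2 = 41984 - 133*(-10*(-3*(-2))**2/3)**2 = 41984 - 133*(-10/3*6**2)**2 = 41984 - 133*(-10/3*36)**2 = 41984 - 133*(-120)**2 = 41984 - 133*14400 = 41984 - 1*1915200 = 41984 - 1915200 = -1873216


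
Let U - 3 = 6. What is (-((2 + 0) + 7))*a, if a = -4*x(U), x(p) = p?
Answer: 324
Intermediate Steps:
U = 9 (U = 3 + 6 = 9)
a = -36 (a = -4*9 = -36)
(-((2 + 0) + 7))*a = -((2 + 0) + 7)*(-36) = -(2 + 7)*(-36) = -1*9*(-36) = -9*(-36) = 324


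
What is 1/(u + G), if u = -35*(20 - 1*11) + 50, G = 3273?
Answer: 1/3008 ≈ 0.00033245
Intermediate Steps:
u = -265 (u = -35*(20 - 11) + 50 = -35*9 + 50 = -315 + 50 = -265)
1/(u + G) = 1/(-265 + 3273) = 1/3008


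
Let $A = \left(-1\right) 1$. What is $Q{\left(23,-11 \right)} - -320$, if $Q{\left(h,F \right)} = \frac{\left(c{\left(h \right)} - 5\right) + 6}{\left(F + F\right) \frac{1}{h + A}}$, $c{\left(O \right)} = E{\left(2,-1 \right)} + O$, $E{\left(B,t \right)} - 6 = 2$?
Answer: $288$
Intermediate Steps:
$A = -1$
$E{\left(B,t \right)} = 8$ ($E{\left(B,t \right)} = 6 + 2 = 8$)
$c{\left(O \right)} = 8 + O$
$Q{\left(h,F \right)} = \frac{\left(-1 + h\right) \left(9 + h\right)}{2 F}$ ($Q{\left(h,F \right)} = \frac{\left(\left(8 + h\right) - 5\right) + 6}{\left(F + F\right) \frac{1}{h - 1}} = \frac{\left(3 + h\right) + 6}{2 F \frac{1}{-1 + h}} = \frac{9 + h}{2 F \frac{1}{-1 + h}} = \left(9 + h\right) \frac{-1 + h}{2 F} = \frac{\left(-1 + h\right) \left(9 + h\right)}{2 F}$)
$Q{\left(23,-11 \right)} - -320 = \frac{-9 + 23 \left(8 + 23\right)}{2 \left(-11\right)} - -320 = \frac{1}{2} \left(- \frac{1}{11}\right) \left(-9 + 23 \cdot 31\right) + 320 = \frac{1}{2} \left(- \frac{1}{11}\right) \left(-9 + 713\right) + 320 = \frac{1}{2} \left(- \frac{1}{11}\right) 704 + 320 = -32 + 320 = 288$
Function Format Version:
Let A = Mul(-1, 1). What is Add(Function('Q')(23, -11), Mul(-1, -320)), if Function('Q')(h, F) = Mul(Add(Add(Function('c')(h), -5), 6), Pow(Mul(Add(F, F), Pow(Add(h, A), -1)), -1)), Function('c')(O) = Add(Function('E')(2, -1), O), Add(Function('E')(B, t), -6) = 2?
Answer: 288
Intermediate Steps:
A = -1
Function('E')(B, t) = 8 (Function('E')(B, t) = Add(6, 2) = 8)
Function('c')(O) = Add(8, O)
Function('Q')(h, F) = Mul(Rational(1, 2), Pow(F, -1), Add(-1, h), Add(9, h)) (Function('Q')(h, F) = Mul(Add(Add(Add(8, h), -5), 6), Pow(Mul(Add(F, F), Pow(Add(h, -1), -1)), -1)) = Mul(Add(Add(3, h), 6), Pow(Mul(Mul(2, F), Pow(Add(-1, h), -1)), -1)) = Mul(Add(9, h), Pow(Mul(2, F, Pow(Add(-1, h), -1)), -1)) = Mul(Add(9, h), Mul(Rational(1, 2), Pow(F, -1), Add(-1, h))) = Mul(Rational(1, 2), Pow(F, -1), Add(-1, h), Add(9, h)))
Add(Function('Q')(23, -11), Mul(-1, -320)) = Add(Mul(Rational(1, 2), Pow(-11, -1), Add(-9, Mul(23, Add(8, 23)))), Mul(-1, -320)) = Add(Mul(Rational(1, 2), Rational(-1, 11), Add(-9, Mul(23, 31))), 320) = Add(Mul(Rational(1, 2), Rational(-1, 11), Add(-9, 713)), 320) = Add(Mul(Rational(1, 2), Rational(-1, 11), 704), 320) = Add(-32, 320) = 288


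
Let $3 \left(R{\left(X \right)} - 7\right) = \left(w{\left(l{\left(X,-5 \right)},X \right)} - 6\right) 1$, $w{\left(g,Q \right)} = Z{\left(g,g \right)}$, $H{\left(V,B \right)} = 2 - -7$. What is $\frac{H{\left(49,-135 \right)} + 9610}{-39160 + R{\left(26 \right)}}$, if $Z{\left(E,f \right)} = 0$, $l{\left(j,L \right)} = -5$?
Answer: $- \frac{9619}{39155} \approx -0.24566$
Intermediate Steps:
$H{\left(V,B \right)} = 9$ ($H{\left(V,B \right)} = 2 + 7 = 9$)
$w{\left(g,Q \right)} = 0$
$R{\left(X \right)} = 5$ ($R{\left(X \right)} = 7 + \frac{\left(0 - 6\right) 1}{3} = 7 + \frac{\left(-6\right) 1}{3} = 7 + \frac{1}{3} \left(-6\right) = 7 - 2 = 5$)
$\frac{H{\left(49,-135 \right)} + 9610}{-39160 + R{\left(26 \right)}} = \frac{9 + 9610}{-39160 + 5} = \frac{9619}{-39155} = 9619 \left(- \frac{1}{39155}\right) = - \frac{9619}{39155}$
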